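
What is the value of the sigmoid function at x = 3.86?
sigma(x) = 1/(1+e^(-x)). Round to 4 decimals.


sigma(3.86) = 1/(1+e^(-3.86)) = 1/(1+0.021068) = 1/1.021068 = 0.9794.

0.9794


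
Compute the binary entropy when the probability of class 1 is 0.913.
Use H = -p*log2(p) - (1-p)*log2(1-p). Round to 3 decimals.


H = -0.913*log2(0.913) - 0.087*log2(0.087) = 0.426.

0.426


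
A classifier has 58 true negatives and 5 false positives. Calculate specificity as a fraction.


Specificity = TN / (TN + FP) = 58 / 63 = 58/63.

58/63


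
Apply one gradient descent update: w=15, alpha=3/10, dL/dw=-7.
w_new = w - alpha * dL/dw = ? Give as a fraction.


w_new = 15 - 3/10 * -7 = 15 - -21/10 = 171/10.

171/10


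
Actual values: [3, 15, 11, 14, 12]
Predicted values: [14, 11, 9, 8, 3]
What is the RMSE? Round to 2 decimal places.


MSE = 51.6000. RMSE = sqrt(51.6000) = 7.18.

7.18


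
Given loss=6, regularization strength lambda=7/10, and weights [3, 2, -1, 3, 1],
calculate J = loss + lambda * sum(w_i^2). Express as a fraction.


L2 sq norm = sum(w^2) = 24. J = 6 + 7/10 * 24 = 114/5.

114/5


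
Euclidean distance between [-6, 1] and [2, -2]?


d = sqrt(sum of squared differences). (-6-2)^2=64, (1--2)^2=9. Sum = 73.

sqrt(73)


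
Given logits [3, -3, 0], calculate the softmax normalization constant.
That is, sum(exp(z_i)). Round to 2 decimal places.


Denom = e^3=20.0855 + e^-3=0.0498 + e^0=1.0000. Sum = 21.1353, which rounds to 21.14.

21.14


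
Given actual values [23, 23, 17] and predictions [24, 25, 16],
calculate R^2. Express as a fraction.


Mean(y) = 21. SS_res = 6. SS_tot = 24. R^2 = 1 - 6/(24) = 3/4.

3/4


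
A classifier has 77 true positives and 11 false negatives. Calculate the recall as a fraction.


Recall = TP / (TP + FN) = 77 / 88 = 7/8.

7/8


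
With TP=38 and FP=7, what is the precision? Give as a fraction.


Precision = TP / (TP + FP) = 38 / 45 = 38/45.

38/45


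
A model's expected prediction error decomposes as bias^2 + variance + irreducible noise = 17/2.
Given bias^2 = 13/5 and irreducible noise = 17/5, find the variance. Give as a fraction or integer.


Total error = bias^2 + variance + irreducible noise. So variance = 17/2 - 13/5 - 17/5 = 5/2.

5/2


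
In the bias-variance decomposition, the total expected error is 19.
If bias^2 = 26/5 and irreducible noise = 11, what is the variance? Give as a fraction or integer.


Total error = bias^2 + variance + irreducible noise. So variance = 19 - 26/5 - 11 = 14/5.

14/5


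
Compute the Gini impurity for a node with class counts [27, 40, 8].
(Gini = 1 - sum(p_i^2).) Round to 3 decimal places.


Total = 75. Proportions: 27/75, 40/75, 8/75. sum(p_i^2) = 0.4254. Gini = 1 - 0.4254 = 0.5746, which rounds to 0.575.

0.575


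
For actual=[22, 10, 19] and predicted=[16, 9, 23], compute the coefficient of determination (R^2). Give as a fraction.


Mean(y) = 17. SS_res = 53. SS_tot = 78. R^2 = 1 - 53/(78) = 25/78.

25/78


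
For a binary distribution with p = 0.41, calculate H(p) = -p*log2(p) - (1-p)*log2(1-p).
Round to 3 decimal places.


H = -0.41*log2(0.41) - 0.59*log2(0.59) = 0.977.

0.977


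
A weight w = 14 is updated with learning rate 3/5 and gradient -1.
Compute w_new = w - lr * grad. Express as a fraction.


w_new = 14 - 3/5 * -1 = 14 - -3/5 = 73/5.

73/5


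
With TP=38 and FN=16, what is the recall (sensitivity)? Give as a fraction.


Recall = TP / (TP + FN) = 38 / 54 = 19/27.

19/27


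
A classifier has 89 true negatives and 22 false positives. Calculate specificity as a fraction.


Specificity = TN / (TN + FP) = 89 / 111 = 89/111.

89/111


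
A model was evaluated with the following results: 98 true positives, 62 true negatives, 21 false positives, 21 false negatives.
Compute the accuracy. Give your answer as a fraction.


Accuracy = (TP + TN) / (TP + TN + FP + FN) = (98 + 62) / 202 = 80/101.

80/101


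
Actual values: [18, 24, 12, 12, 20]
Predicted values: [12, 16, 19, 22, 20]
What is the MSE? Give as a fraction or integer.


MSE = (1/5) * ((18-12)^2=36 + (24-16)^2=64 + (12-19)^2=49 + (12-22)^2=100 + (20-20)^2=0). Sum = 249. MSE = 249/5.

249/5


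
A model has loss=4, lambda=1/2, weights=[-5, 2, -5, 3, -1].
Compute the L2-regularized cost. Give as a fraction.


L2 sq norm = sum(w^2) = 64. J = 4 + 1/2 * 64 = 36.

36


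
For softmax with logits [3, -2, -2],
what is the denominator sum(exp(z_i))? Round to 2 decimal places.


Denom = e^3=20.0855 + e^-2=0.1353 + e^-2=0.1353. Sum = 20.3561, which rounds to 20.36.

20.36


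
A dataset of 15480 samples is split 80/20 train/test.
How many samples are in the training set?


Test set = 15480 * 20% = 3096. Training set = 15480 - 3096 = 12384.

12384


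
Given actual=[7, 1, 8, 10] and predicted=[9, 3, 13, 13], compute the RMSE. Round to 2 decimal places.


MSE = 10.5000. RMSE = sqrt(10.5000) = 3.24.

3.24


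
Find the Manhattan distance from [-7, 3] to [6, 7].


d = sum of absolute differences: |-7-6|=13 + |3-7|=4 = 17.

17


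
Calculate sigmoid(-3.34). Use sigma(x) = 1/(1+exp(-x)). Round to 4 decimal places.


sigma(-3.34) = 1/(1+e^(3.34)) = 1/(1+28.219127) = 1/29.219127 = 0.0342.

0.0342


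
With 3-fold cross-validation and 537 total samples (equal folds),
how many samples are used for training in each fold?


Each validation fold has 537/3 = 179 samples. Training set = 537 - 179 = 358.

358


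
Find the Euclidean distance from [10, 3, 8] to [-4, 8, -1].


d = sqrt(sum of squared differences). (10--4)^2=196, (3-8)^2=25, (8--1)^2=81. Sum = 302.

sqrt(302)


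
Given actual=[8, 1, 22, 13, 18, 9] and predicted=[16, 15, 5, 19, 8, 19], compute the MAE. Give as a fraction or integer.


MAE = (1/6) * (|8-16|=8 + |1-15|=14 + |22-5|=17 + |13-19|=6 + |18-8|=10 + |9-19|=10). Sum = 65. MAE = 65/6.

65/6


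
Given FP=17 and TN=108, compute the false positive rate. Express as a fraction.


FPR = FP / (FP + TN) = 17 / 125 = 17/125.

17/125


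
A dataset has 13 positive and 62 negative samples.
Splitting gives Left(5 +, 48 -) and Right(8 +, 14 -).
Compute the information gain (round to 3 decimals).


H(parent) = 0.6653. H(left) = 0.4508, H(right) = 0.9457. Weighted = (53/75)*0.4508 + (22/75)*0.9457 = 0.5960. IG = 0.6653 - 0.5960 = 0.0693, which rounds to 0.069.

0.069


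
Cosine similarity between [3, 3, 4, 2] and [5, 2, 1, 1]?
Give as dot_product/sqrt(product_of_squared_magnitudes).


dot = 27. |a|^2 = 38, |b|^2 = 31. cos = 27/sqrt(1178).

27/sqrt(1178)


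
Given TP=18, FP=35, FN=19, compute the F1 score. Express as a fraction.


Precision = 18/53 = 18/53. Recall = 18/37 = 18/37. F1 = 2*P*R/(P+R) = 2/5.

2/5


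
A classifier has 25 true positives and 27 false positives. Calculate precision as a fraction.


Precision = TP / (TP + FP) = 25 / 52 = 25/52.

25/52


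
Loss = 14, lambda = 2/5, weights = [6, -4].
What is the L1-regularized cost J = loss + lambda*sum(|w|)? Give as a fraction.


L1 norm = sum(|w|) = 10. J = 14 + 2/5 * 10 = 18.

18


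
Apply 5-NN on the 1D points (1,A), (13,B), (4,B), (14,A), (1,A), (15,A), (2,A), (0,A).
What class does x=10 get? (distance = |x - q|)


Distances: |1-10|=9, |13-10|=3, |4-10|=6, |14-10|=4, |1-10|=9, |15-10|=5, |2-10|=8, |0-10|=10. 5 nearest: (13,B), (14,A), (15,A), (4,B), (2,A). Counts: {'B': 2, 'A': 3}. Majority class: A.

A


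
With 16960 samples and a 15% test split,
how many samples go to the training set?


Test set = 16960 * 15% = 2544. Training set = 16960 - 2544 = 14416.

14416


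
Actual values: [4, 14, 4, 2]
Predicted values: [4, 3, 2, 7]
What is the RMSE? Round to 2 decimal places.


MSE = 37.5000. RMSE = sqrt(37.5000) = 6.12.

6.12


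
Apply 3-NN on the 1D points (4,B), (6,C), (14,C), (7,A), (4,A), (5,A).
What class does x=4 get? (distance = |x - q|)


Distances: |4-4|=0, |6-4|=2, |14-4|=10, |7-4|=3, |4-4|=0, |5-4|=1. 3 nearest: (4,A), (4,B), (5,A). Counts: {'A': 2, 'B': 1}. Majority class: A.

A


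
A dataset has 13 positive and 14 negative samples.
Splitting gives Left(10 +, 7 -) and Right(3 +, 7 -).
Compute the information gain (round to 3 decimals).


H(parent) = 0.9990. H(left) = 0.9774, H(right) = 0.8813. Weighted = (17/27)*0.9774 + (10/27)*0.8813 = 0.9418. IG = 0.9990 - 0.9418 = 0.0572, which rounds to 0.057.

0.057


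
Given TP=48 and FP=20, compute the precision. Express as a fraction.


Precision = TP / (TP + FP) = 48 / 68 = 12/17.

12/17


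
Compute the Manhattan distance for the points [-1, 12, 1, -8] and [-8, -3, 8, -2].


d = sum of absolute differences: |-1--8|=7 + |12--3|=15 + |1-8|=7 + |-8--2|=6 = 35.

35


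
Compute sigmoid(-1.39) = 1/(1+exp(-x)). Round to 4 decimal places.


sigma(-1.39) = 1/(1+e^(1.39)) = 1/(1+4.014850) = 1/5.014850 = 0.1994.

0.1994


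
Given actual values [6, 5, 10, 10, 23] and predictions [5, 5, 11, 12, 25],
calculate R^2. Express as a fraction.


Mean(y) = 54/5. SS_res = 10. SS_tot = 1034/5. R^2 = 1 - 10/(1034/5) = 492/517.

492/517


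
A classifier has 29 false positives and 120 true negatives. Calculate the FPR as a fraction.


FPR = FP / (FP + TN) = 29 / 149 = 29/149.

29/149


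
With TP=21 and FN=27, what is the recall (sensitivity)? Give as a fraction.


Recall = TP / (TP + FN) = 21 / 48 = 7/16.

7/16


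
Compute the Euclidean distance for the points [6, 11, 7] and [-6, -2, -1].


d = sqrt(sum of squared differences). (6--6)^2=144, (11--2)^2=169, (7--1)^2=64. Sum = 377.

sqrt(377)


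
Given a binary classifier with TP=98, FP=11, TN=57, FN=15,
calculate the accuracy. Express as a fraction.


Accuracy = (TP + TN) / (TP + TN + FP + FN) = (98 + 57) / 181 = 155/181.

155/181


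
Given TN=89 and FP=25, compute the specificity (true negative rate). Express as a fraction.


Specificity = TN / (TN + FP) = 89 / 114 = 89/114.

89/114


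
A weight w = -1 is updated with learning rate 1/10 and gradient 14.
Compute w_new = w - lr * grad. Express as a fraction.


w_new = -1 - 1/10 * 14 = -1 - 7/5 = -12/5.

-12/5


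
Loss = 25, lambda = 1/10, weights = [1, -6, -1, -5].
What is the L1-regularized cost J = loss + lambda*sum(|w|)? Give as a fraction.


L1 norm = sum(|w|) = 13. J = 25 + 1/10 * 13 = 263/10.

263/10


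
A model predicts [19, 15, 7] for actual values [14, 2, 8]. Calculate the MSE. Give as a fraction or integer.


MSE = (1/3) * ((14-19)^2=25 + (2-15)^2=169 + (8-7)^2=1). Sum = 195. MSE = 65.

65


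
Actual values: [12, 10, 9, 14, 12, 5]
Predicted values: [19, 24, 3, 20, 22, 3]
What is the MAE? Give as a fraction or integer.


MAE = (1/6) * (|12-19|=7 + |10-24|=14 + |9-3|=6 + |14-20|=6 + |12-22|=10 + |5-3|=2). Sum = 45. MAE = 15/2.

15/2


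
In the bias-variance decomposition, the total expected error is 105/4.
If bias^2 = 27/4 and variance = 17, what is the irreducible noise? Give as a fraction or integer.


Total error = bias^2 + variance + irreducible noise. So irreducible noise = 105/4 - 27/4 - 17 = 5/2.

5/2


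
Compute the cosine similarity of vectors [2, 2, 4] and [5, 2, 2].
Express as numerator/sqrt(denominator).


dot = 22. |a|^2 = 24, |b|^2 = 33. cos = 22/sqrt(792).

22/sqrt(792)


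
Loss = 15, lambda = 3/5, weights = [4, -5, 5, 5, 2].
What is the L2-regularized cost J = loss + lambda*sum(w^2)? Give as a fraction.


L2 sq norm = sum(w^2) = 95. J = 15 + 3/5 * 95 = 72.

72


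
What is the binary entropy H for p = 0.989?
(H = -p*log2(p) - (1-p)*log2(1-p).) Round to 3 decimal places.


H = -0.989*log2(0.989) - 0.011*log2(0.011) = 0.087.

0.087


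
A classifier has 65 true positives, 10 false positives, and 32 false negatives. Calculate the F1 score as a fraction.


Precision = 65/75 = 13/15. Recall = 65/97 = 65/97. F1 = 2*P*R/(P+R) = 65/86.

65/86


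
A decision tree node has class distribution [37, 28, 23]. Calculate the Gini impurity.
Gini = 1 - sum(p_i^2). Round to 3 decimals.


Total = 88. Proportions: 37/88, 28/88, 23/88. sum(p_i^2) = 0.3463. Gini = 1 - 0.3463 = 0.6537, which rounds to 0.654.

0.654


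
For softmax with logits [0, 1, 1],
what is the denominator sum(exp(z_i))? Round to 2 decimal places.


Denom = e^0=1.0000 + e^1=2.7183 + e^1=2.7183. Sum = 6.4366, which rounds to 6.44.

6.44


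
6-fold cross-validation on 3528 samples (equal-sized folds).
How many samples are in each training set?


Each validation fold has 3528/6 = 588 samples. Training set = 3528 - 588 = 2940.

2940


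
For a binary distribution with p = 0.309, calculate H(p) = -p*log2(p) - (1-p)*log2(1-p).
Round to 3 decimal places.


H = -0.309*log2(0.309) - 0.691*log2(0.691) = 0.892.

0.892


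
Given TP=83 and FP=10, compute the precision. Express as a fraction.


Precision = TP / (TP + FP) = 83 / 93 = 83/93.

83/93


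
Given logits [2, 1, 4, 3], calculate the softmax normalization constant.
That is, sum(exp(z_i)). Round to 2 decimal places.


Denom = e^2=7.3891 + e^1=2.7183 + e^4=54.5982 + e^3=20.0855. Sum = 84.7911, which rounds to 84.79.

84.79


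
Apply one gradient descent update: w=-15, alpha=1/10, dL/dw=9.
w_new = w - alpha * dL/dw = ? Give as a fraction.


w_new = -15 - 1/10 * 9 = -15 - 9/10 = -159/10.

-159/10


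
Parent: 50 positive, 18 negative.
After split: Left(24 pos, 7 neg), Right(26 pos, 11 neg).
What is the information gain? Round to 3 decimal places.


H(parent) = 0.8338. H(left) = 0.7706, H(right) = 0.8780. Weighted = (31/68)*0.7706 + (37/68)*0.8780 = 0.8290. IG = 0.8338 - 0.8290 = 0.0048, which rounds to 0.005.

0.005


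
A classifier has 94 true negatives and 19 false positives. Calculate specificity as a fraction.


Specificity = TN / (TN + FP) = 94 / 113 = 94/113.

94/113


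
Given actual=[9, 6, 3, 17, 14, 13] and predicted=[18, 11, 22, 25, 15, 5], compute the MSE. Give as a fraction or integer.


MSE = (1/6) * ((9-18)^2=81 + (6-11)^2=25 + (3-22)^2=361 + (17-25)^2=64 + (14-15)^2=1 + (13-5)^2=64). Sum = 596. MSE = 298/3.

298/3


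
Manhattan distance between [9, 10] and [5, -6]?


d = sum of absolute differences: |9-5|=4 + |10--6|=16 = 20.

20


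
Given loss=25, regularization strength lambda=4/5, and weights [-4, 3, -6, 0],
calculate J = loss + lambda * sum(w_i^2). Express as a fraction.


L2 sq norm = sum(w^2) = 61. J = 25 + 4/5 * 61 = 369/5.

369/5


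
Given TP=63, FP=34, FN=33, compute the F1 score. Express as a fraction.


Precision = 63/97 = 63/97. Recall = 63/96 = 21/32. F1 = 2*P*R/(P+R) = 126/193.

126/193


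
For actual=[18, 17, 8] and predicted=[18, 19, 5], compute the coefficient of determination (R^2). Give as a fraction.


Mean(y) = 43/3. SS_res = 13. SS_tot = 182/3. R^2 = 1 - 13/(182/3) = 11/14.

11/14


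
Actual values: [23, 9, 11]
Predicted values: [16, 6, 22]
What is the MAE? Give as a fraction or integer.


MAE = (1/3) * (|23-16|=7 + |9-6|=3 + |11-22|=11). Sum = 21. MAE = 7.

7


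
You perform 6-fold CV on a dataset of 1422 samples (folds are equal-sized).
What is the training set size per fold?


Each validation fold has 1422/6 = 237 samples. Training set = 1422 - 237 = 1185.

1185


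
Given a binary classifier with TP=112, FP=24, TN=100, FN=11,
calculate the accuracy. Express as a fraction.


Accuracy = (TP + TN) / (TP + TN + FP + FN) = (112 + 100) / 247 = 212/247.

212/247


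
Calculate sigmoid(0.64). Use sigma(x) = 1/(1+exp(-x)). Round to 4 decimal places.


sigma(0.64) = 1/(1+e^(-0.64)) = 1/(1+0.527292) = 1/1.527292 = 0.6548.

0.6548


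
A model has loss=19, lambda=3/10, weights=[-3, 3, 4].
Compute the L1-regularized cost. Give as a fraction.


L1 norm = sum(|w|) = 10. J = 19 + 3/10 * 10 = 22.

22


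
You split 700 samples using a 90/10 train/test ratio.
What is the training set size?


Test set = 700 * 10% = 70. Training set = 700 - 70 = 630.

630


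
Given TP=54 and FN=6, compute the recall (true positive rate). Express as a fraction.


Recall = TP / (TP + FN) = 54 / 60 = 9/10.

9/10


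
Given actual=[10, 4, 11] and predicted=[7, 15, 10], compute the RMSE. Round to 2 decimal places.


MSE = 43.6667. RMSE = sqrt(43.6667) = 6.61.

6.61


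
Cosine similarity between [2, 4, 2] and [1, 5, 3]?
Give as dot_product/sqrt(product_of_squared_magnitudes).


dot = 28. |a|^2 = 24, |b|^2 = 35. cos = 28/sqrt(840).

28/sqrt(840)


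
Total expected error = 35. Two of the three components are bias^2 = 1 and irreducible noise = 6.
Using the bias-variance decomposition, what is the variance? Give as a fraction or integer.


Total error = bias^2 + variance + irreducible noise. So variance = 35 - 1 - 6 = 28.

28


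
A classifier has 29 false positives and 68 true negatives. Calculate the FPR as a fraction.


FPR = FP / (FP + TN) = 29 / 97 = 29/97.

29/97


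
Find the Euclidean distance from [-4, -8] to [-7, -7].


d = sqrt(sum of squared differences). (-4--7)^2=9, (-8--7)^2=1. Sum = 10.

sqrt(10)


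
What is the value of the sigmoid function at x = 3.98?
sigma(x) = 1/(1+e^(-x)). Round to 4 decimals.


sigma(3.98) = 1/(1+e^(-3.98)) = 1/(1+0.018686) = 1/1.018686 = 0.9817.

0.9817


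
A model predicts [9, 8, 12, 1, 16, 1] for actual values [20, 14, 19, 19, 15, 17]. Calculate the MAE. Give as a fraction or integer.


MAE = (1/6) * (|20-9|=11 + |14-8|=6 + |19-12|=7 + |19-1|=18 + |15-16|=1 + |17-1|=16). Sum = 59. MAE = 59/6.

59/6


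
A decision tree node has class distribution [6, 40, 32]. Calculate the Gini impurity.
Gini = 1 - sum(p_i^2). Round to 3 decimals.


Total = 78. Proportions: 6/78, 40/78, 32/78. sum(p_i^2) = 0.4372. Gini = 1 - 0.4372 = 0.5628, which rounds to 0.563.

0.563


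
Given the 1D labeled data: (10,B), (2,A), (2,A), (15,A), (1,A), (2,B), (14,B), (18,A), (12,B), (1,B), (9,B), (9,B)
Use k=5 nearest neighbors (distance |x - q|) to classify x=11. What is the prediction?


Distances: |10-11|=1, |2-11|=9, |2-11|=9, |15-11|=4, |1-11|=10, |2-11|=9, |14-11|=3, |18-11|=7, |12-11|=1, |1-11|=10, |9-11|=2, |9-11|=2. 5 nearest: (10,B), (12,B), (9,B), (9,B), (14,B). Counts: {'B': 5}. Majority class: B.

B


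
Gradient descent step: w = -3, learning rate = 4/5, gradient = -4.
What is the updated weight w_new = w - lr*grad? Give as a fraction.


w_new = -3 - 4/5 * -4 = -3 - -16/5 = 1/5.

1/5


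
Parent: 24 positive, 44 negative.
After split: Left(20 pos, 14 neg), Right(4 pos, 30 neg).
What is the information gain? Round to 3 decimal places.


H(parent) = 0.9367. H(left) = 0.9774, H(right) = 0.5226. Weighted = (34/68)*0.9774 + (34/68)*0.5226 = 0.7500. IG = 0.9367 - 0.7500 = 0.1867, which rounds to 0.187.

0.187


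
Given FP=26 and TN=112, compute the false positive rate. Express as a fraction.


FPR = FP / (FP + TN) = 26 / 138 = 13/69.

13/69


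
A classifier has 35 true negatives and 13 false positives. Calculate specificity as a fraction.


Specificity = TN / (TN + FP) = 35 / 48 = 35/48.

35/48


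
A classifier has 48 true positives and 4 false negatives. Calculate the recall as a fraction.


Recall = TP / (TP + FN) = 48 / 52 = 12/13.

12/13


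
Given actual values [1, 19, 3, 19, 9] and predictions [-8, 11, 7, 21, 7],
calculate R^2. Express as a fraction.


Mean(y) = 51/5. SS_res = 169. SS_tot = 1464/5. R^2 = 1 - 169/(1464/5) = 619/1464.

619/1464


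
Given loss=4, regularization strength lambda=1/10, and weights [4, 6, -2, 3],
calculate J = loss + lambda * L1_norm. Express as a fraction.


L1 norm = sum(|w|) = 15. J = 4 + 1/10 * 15 = 11/2.

11/2


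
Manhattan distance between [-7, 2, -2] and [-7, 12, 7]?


d = sum of absolute differences: |-7--7|=0 + |2-12|=10 + |-2-7|=9 = 19.

19


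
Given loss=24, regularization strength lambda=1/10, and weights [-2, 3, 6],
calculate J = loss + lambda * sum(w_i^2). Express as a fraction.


L2 sq norm = sum(w^2) = 49. J = 24 + 1/10 * 49 = 289/10.

289/10


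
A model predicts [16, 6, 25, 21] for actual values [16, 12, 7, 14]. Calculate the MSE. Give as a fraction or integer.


MSE = (1/4) * ((16-16)^2=0 + (12-6)^2=36 + (7-25)^2=324 + (14-21)^2=49). Sum = 409. MSE = 409/4.

409/4


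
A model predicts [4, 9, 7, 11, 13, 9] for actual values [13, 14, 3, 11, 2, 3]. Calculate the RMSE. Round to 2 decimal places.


MSE = 46.5000. RMSE = sqrt(46.5000) = 6.82.

6.82


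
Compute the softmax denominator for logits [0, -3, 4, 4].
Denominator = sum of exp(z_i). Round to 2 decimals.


Denom = e^0=1.0000 + e^-3=0.0498 + e^4=54.5982 + e^4=54.5982. Sum = 110.2462, which rounds to 110.25.

110.25


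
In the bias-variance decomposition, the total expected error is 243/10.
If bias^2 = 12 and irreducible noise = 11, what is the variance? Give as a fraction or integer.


Total error = bias^2 + variance + irreducible noise. So variance = 243/10 - 12 - 11 = 13/10.

13/10


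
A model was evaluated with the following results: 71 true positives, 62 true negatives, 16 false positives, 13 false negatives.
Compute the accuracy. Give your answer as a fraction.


Accuracy = (TP + TN) / (TP + TN + FP + FN) = (71 + 62) / 162 = 133/162.

133/162


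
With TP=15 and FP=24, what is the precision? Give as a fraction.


Precision = TP / (TP + FP) = 15 / 39 = 5/13.

5/13


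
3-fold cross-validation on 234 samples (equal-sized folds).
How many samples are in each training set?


Each validation fold has 234/3 = 78 samples. Training set = 234 - 78 = 156.

156


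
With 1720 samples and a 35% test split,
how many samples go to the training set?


Test set = 1720 * 35% = 602. Training set = 1720 - 602 = 1118.

1118


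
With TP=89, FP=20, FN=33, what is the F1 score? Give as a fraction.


Precision = 89/109 = 89/109. Recall = 89/122 = 89/122. F1 = 2*P*R/(P+R) = 178/231.

178/231


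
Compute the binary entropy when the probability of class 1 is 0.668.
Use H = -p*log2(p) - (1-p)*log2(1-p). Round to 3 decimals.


H = -0.668*log2(0.668) - 0.332*log2(0.332) = 0.917.

0.917


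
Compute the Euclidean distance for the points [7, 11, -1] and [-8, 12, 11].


d = sqrt(sum of squared differences). (7--8)^2=225, (11-12)^2=1, (-1-11)^2=144. Sum = 370.

sqrt(370)


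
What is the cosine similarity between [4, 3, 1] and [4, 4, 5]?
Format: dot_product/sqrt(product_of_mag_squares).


dot = 33. |a|^2 = 26, |b|^2 = 57. cos = 33/sqrt(1482).

33/sqrt(1482)


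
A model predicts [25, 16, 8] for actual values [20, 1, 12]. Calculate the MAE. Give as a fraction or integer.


MAE = (1/3) * (|20-25|=5 + |1-16|=15 + |12-8|=4). Sum = 24. MAE = 8.

8


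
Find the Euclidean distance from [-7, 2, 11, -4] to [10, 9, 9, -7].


d = sqrt(sum of squared differences). (-7-10)^2=289, (2-9)^2=49, (11-9)^2=4, (-4--7)^2=9. Sum = 351.

sqrt(351)


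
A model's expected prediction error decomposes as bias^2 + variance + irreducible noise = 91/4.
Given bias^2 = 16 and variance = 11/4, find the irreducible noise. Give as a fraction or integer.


Total error = bias^2 + variance + irreducible noise. So irreducible noise = 91/4 - 16 - 11/4 = 4.

4


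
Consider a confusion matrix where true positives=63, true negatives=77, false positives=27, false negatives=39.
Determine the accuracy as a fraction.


Accuracy = (TP + TN) / (TP + TN + FP + FN) = (63 + 77) / 206 = 70/103.

70/103


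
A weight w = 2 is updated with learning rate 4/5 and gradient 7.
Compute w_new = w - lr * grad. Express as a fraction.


w_new = 2 - 4/5 * 7 = 2 - 28/5 = -18/5.

-18/5


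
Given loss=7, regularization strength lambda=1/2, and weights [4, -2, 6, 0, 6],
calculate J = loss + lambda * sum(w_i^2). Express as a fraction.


L2 sq norm = sum(w^2) = 92. J = 7 + 1/2 * 92 = 53.

53


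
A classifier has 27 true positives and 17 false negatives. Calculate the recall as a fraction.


Recall = TP / (TP + FN) = 27 / 44 = 27/44.

27/44


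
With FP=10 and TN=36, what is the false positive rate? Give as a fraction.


FPR = FP / (FP + TN) = 10 / 46 = 5/23.

5/23


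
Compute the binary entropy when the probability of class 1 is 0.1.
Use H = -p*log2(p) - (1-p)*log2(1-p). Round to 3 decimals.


H = -0.1*log2(0.1) - 0.9*log2(0.9) = 0.469.

0.469


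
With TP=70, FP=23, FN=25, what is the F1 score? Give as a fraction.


Precision = 70/93 = 70/93. Recall = 70/95 = 14/19. F1 = 2*P*R/(P+R) = 35/47.

35/47


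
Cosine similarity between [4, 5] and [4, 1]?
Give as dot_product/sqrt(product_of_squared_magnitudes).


dot = 21. |a|^2 = 41, |b|^2 = 17. cos = 21/sqrt(697).

21/sqrt(697)


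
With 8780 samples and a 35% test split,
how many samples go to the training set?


Test set = 8780 * 35% = 3073. Training set = 8780 - 3073 = 5707.

5707


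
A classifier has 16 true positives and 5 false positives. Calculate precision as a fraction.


Precision = TP / (TP + FP) = 16 / 21 = 16/21.

16/21


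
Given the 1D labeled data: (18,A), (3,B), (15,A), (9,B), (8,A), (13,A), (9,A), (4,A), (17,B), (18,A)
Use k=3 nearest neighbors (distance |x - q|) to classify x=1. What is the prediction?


Distances: |18-1|=17, |3-1|=2, |15-1|=14, |9-1|=8, |8-1|=7, |13-1|=12, |9-1|=8, |4-1|=3, |17-1|=16, |18-1|=17. 3 nearest: (3,B), (4,A), (8,A). Counts: {'B': 1, 'A': 2}. Majority class: A.

A


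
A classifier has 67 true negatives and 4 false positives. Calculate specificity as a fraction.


Specificity = TN / (TN + FP) = 67 / 71 = 67/71.

67/71


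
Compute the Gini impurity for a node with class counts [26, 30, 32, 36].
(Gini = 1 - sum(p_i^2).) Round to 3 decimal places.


Total = 124. Proportions: 26/124, 30/124, 32/124, 36/124. sum(p_i^2) = 0.2534. Gini = 1 - 0.2534 = 0.7466, which rounds to 0.747.

0.747


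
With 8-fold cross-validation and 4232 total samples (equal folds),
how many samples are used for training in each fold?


Each validation fold has 4232/8 = 529 samples. Training set = 4232 - 529 = 3703.

3703


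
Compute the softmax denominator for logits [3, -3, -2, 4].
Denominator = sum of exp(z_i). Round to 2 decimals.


Denom = e^3=20.0855 + e^-3=0.0498 + e^-2=0.1353 + e^4=54.5982. Sum = 74.8688, which rounds to 74.87.

74.87


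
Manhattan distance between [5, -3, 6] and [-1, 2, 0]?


d = sum of absolute differences: |5--1|=6 + |-3-2|=5 + |6-0|=6 = 17.

17


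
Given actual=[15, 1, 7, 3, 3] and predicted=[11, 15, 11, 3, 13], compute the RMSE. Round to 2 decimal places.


MSE = 65.6000. RMSE = sqrt(65.6000) = 8.10.

8.10


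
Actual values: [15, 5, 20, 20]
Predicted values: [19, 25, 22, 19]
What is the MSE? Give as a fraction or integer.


MSE = (1/4) * ((15-19)^2=16 + (5-25)^2=400 + (20-22)^2=4 + (20-19)^2=1). Sum = 421. MSE = 421/4.

421/4


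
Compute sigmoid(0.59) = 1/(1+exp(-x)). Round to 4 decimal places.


sigma(0.59) = 1/(1+e^(-0.59)) = 1/(1+0.554327) = 1/1.554327 = 0.6434.

0.6434


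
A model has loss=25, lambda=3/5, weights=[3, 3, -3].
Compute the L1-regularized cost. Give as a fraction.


L1 norm = sum(|w|) = 9. J = 25 + 3/5 * 9 = 152/5.

152/5


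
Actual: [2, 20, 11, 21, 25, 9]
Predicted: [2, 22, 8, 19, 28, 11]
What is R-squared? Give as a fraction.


Mean(y) = 44/3. SS_res = 30. SS_tot = 1144/3. R^2 = 1 - 30/(1144/3) = 527/572.

527/572


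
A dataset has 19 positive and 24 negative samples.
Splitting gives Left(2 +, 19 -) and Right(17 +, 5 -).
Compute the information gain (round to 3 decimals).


H(parent) = 0.9902. H(left) = 0.4537, H(right) = 0.7732. Weighted = (21/43)*0.4537 + (22/43)*0.7732 = 0.6172. IG = 0.9902 - 0.6172 = 0.3730, which rounds to 0.373.

0.373


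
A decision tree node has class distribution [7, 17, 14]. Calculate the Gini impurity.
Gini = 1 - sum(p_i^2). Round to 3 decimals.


Total = 38. Proportions: 7/38, 17/38, 14/38. sum(p_i^2) = 0.3698. Gini = 1 - 0.3698 = 0.6302, which rounds to 0.630.

0.630


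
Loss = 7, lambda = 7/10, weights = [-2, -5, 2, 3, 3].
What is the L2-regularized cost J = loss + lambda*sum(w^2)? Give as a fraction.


L2 sq norm = sum(w^2) = 51. J = 7 + 7/10 * 51 = 427/10.

427/10


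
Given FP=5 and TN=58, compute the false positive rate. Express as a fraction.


FPR = FP / (FP + TN) = 5 / 63 = 5/63.

5/63


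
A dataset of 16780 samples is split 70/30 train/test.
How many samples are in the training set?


Test set = 16780 * 30% = 5034. Training set = 16780 - 5034 = 11746.

11746


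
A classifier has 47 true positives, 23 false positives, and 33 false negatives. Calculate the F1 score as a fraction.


Precision = 47/70 = 47/70. Recall = 47/80 = 47/80. F1 = 2*P*R/(P+R) = 47/75.

47/75


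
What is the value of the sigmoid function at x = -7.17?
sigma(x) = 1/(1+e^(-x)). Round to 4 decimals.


sigma(-7.17) = 1/(1+e^(7.17)) = 1/(1+1299.844603) = 1/1300.844603 = 0.0008.

0.0008


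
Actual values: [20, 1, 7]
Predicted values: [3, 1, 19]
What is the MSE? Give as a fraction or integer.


MSE = (1/3) * ((20-3)^2=289 + (1-1)^2=0 + (7-19)^2=144). Sum = 433. MSE = 433/3.

433/3


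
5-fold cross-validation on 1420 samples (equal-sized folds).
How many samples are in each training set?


Each validation fold has 1420/5 = 284 samples. Training set = 1420 - 284 = 1136.

1136


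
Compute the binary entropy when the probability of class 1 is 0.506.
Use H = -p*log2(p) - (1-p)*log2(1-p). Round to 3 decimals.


H = -0.506*log2(0.506) - 0.494*log2(0.494) = 1.000.

1.000


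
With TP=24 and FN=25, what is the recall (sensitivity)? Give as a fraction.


Recall = TP / (TP + FN) = 24 / 49 = 24/49.

24/49


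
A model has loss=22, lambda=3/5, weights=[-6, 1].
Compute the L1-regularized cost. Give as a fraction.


L1 norm = sum(|w|) = 7. J = 22 + 3/5 * 7 = 131/5.

131/5


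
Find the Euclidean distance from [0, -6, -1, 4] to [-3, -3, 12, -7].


d = sqrt(sum of squared differences). (0--3)^2=9, (-6--3)^2=9, (-1-12)^2=169, (4--7)^2=121. Sum = 308.

sqrt(308)


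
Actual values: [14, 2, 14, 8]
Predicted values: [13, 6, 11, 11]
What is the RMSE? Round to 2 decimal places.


MSE = 8.7500. RMSE = sqrt(8.7500) = 2.96.

2.96


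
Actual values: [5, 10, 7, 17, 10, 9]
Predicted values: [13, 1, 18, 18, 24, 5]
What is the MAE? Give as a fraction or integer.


MAE = (1/6) * (|5-13|=8 + |10-1|=9 + |7-18|=11 + |17-18|=1 + |10-24|=14 + |9-5|=4). Sum = 47. MAE = 47/6.

47/6


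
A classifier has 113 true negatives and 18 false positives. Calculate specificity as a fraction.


Specificity = TN / (TN + FP) = 113 / 131 = 113/131.

113/131


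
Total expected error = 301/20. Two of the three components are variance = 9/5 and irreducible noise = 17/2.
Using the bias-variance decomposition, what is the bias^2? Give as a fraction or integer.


Total error = bias^2 + variance + irreducible noise. So bias^2 = 301/20 - 9/5 - 17/2 = 19/4.

19/4


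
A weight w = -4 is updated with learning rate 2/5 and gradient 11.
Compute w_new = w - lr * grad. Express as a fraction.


w_new = -4 - 2/5 * 11 = -4 - 22/5 = -42/5.

-42/5


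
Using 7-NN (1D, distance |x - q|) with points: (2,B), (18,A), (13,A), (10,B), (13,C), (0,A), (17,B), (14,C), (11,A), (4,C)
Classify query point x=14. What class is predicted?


Distances: |2-14|=12, |18-14|=4, |13-14|=1, |10-14|=4, |13-14|=1, |0-14|=14, |17-14|=3, |14-14|=0, |11-14|=3, |4-14|=10. 7 nearest: (14,C), (13,A), (13,C), (11,A), (17,B), (18,A), (10,B). Counts: {'C': 2, 'A': 3, 'B': 2}. Majority class: A.

A


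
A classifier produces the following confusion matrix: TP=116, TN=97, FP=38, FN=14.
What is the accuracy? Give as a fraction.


Accuracy = (TP + TN) / (TP + TN + FP + FN) = (116 + 97) / 265 = 213/265.

213/265


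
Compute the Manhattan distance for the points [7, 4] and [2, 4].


d = sum of absolute differences: |7-2|=5 + |4-4|=0 = 5.

5


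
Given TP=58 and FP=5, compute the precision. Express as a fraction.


Precision = TP / (TP + FP) = 58 / 63 = 58/63.

58/63


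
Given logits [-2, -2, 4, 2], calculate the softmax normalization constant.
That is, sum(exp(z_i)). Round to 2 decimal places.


Denom = e^-2=0.1353 + e^-2=0.1353 + e^4=54.5982 + e^2=7.3891. Sum = 62.2579, which rounds to 62.26.

62.26


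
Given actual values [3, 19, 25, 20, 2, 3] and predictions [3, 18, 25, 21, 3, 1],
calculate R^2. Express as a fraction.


Mean(y) = 12. SS_res = 7. SS_tot = 544. R^2 = 1 - 7/(544) = 537/544.

537/544


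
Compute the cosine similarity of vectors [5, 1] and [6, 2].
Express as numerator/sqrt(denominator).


dot = 32. |a|^2 = 26, |b|^2 = 40. cos = 32/sqrt(1040).

32/sqrt(1040)


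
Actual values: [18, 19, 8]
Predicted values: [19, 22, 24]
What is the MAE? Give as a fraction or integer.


MAE = (1/3) * (|18-19|=1 + |19-22|=3 + |8-24|=16). Sum = 20. MAE = 20/3.

20/3


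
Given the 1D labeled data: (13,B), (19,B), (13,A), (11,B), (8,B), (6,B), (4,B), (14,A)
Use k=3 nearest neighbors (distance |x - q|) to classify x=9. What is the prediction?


Distances: |13-9|=4, |19-9|=10, |13-9|=4, |11-9|=2, |8-9|=1, |6-9|=3, |4-9|=5, |14-9|=5. 3 nearest: (8,B), (11,B), (6,B). Counts: {'B': 3}. Majority class: B.

B


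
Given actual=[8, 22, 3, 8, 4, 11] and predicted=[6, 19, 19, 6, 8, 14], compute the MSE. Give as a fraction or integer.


MSE = (1/6) * ((8-6)^2=4 + (22-19)^2=9 + (3-19)^2=256 + (8-6)^2=4 + (4-8)^2=16 + (11-14)^2=9). Sum = 298. MSE = 149/3.

149/3


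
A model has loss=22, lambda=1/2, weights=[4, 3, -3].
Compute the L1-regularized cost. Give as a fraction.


L1 norm = sum(|w|) = 10. J = 22 + 1/2 * 10 = 27.

27


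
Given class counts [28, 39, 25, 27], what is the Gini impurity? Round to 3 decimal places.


Total = 119. Proportions: 28/119, 39/119, 25/119, 27/119. sum(p_i^2) = 0.2584. Gini = 1 - 0.2584 = 0.7416, which rounds to 0.742.

0.742


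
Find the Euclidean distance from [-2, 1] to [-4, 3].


d = sqrt(sum of squared differences). (-2--4)^2=4, (1-3)^2=4. Sum = 8.

sqrt(8)


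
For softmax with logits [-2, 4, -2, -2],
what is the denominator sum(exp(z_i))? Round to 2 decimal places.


Denom = e^-2=0.1353 + e^4=54.5982 + e^-2=0.1353 + e^-2=0.1353. Sum = 55.0041, which rounds to 55.00.

55.00


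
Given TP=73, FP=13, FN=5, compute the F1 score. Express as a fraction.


Precision = 73/86 = 73/86. Recall = 73/78 = 73/78. F1 = 2*P*R/(P+R) = 73/82.

73/82


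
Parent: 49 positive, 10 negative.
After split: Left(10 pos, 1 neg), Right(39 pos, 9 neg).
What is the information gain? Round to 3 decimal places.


H(parent) = 0.6565. H(left) = 0.4395, H(right) = 0.6962. Weighted = (11/59)*0.4395 + (48/59)*0.6962 = 0.6483. IG = 0.6565 - 0.6483 = 0.0082, which rounds to 0.008.

0.008


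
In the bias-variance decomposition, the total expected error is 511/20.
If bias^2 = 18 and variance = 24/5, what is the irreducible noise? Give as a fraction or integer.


Total error = bias^2 + variance + irreducible noise. So irreducible noise = 511/20 - 18 - 24/5 = 11/4.

11/4


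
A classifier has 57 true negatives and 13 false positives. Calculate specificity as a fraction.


Specificity = TN / (TN + FP) = 57 / 70 = 57/70.

57/70


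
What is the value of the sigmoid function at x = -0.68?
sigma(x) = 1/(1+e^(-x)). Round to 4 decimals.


sigma(-0.68) = 1/(1+e^(0.68)) = 1/(1+1.973878) = 1/2.973878 = 0.3363.

0.3363


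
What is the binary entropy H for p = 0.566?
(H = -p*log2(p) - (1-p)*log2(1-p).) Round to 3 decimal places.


H = -0.566*log2(0.566) - 0.434*log2(0.434) = 0.987.

0.987


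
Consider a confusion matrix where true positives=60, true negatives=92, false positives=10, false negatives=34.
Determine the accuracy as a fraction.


Accuracy = (TP + TN) / (TP + TN + FP + FN) = (60 + 92) / 196 = 38/49.

38/49


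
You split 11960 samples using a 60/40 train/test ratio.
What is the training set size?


Test set = 11960 * 40% = 4784. Training set = 11960 - 4784 = 7176.

7176


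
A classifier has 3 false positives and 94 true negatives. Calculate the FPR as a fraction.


FPR = FP / (FP + TN) = 3 / 97 = 3/97.

3/97


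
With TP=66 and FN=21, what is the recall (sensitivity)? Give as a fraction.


Recall = TP / (TP + FN) = 66 / 87 = 22/29.

22/29


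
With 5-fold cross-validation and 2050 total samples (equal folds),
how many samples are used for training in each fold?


Each validation fold has 2050/5 = 410 samples. Training set = 2050 - 410 = 1640.

1640


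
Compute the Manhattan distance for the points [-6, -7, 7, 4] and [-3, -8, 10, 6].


d = sum of absolute differences: |-6--3|=3 + |-7--8|=1 + |7-10|=3 + |4-6|=2 = 9.

9


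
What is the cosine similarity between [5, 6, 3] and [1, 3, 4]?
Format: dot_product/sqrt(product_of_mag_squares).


dot = 35. |a|^2 = 70, |b|^2 = 26. cos = 35/sqrt(1820).

35/sqrt(1820)


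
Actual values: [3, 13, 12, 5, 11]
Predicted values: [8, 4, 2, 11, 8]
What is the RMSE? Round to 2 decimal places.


MSE = 50.2000. RMSE = sqrt(50.2000) = 7.09.

7.09


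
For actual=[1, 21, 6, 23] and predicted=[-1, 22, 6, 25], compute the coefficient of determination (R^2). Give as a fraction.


Mean(y) = 51/4. SS_res = 9. SS_tot = 1427/4. R^2 = 1 - 9/(1427/4) = 1391/1427.

1391/1427


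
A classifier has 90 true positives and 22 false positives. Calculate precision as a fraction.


Precision = TP / (TP + FP) = 90 / 112 = 45/56.

45/56


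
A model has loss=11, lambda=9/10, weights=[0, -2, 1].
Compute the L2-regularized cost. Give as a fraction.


L2 sq norm = sum(w^2) = 5. J = 11 + 9/10 * 5 = 31/2.

31/2


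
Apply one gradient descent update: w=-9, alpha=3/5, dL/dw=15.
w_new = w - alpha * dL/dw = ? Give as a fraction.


w_new = -9 - 3/5 * 15 = -9 - 9 = -18.

-18


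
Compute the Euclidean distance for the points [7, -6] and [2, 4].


d = sqrt(sum of squared differences). (7-2)^2=25, (-6-4)^2=100. Sum = 125.

sqrt(125)


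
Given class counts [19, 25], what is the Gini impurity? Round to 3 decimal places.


Total = 44. Proportions: 19/44, 25/44. sum(p_i^2) = 0.5093. Gini = 1 - 0.5093 = 0.4907, which rounds to 0.491.

0.491


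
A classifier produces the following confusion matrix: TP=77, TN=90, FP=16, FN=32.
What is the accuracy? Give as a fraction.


Accuracy = (TP + TN) / (TP + TN + FP + FN) = (77 + 90) / 215 = 167/215.

167/215


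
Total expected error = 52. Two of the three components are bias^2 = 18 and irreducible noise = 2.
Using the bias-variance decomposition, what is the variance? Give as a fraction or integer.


Total error = bias^2 + variance + irreducible noise. So variance = 52 - 18 - 2 = 32.

32


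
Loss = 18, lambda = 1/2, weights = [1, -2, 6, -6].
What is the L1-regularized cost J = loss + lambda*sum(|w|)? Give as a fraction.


L1 norm = sum(|w|) = 15. J = 18 + 1/2 * 15 = 51/2.

51/2


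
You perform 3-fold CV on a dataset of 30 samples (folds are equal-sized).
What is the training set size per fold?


Each validation fold has 30/3 = 10 samples. Training set = 30 - 10 = 20.

20


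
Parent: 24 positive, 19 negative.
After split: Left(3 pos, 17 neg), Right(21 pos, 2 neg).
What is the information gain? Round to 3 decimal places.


H(parent) = 0.9902. H(left) = 0.6098, H(right) = 0.4262. Weighted = (20/43)*0.6098 + (23/43)*0.4262 = 0.5116. IG = 0.9902 - 0.5116 = 0.4786, which rounds to 0.479.

0.479


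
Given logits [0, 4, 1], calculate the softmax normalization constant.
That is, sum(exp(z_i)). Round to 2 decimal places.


Denom = e^0=1.0000 + e^4=54.5982 + e^1=2.7183. Sum = 58.3165, which rounds to 58.32.

58.32


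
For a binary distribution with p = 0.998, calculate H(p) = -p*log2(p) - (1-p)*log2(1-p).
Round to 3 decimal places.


H = -0.998*log2(0.998) - 0.002*log2(0.002) = 0.021.

0.021
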